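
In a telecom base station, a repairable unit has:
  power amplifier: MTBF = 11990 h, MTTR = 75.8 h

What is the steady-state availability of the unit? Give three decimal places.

0.994

A(power amplifier) = MTBF/(MTBF+MTTR) = 11990/(11990+75.8) = 0.994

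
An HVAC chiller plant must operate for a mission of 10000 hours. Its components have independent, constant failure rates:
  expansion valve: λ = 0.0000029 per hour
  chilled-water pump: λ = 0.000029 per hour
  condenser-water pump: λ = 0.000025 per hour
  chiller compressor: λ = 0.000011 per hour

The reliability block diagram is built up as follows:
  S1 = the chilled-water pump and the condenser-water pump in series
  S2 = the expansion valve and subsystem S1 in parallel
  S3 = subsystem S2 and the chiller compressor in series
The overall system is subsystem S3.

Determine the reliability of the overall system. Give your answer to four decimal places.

R(expansion valve) = exp(−0.0000029 × 10000) = 0.971416
R(chilled-water pump) = exp(−0.000029 × 10000) = 0.748264
R(condenser-water pump) = exp(−0.000025 × 10000) = 0.778801
R(chiller compressor) = exp(−0.000011 × 10000) = 0.895834
Series (chilled-water pump and condenser-water pump): 0.748264 × 0.778801 = 0.582749
Parallel (expansion valve and [0.582749]): 1 − (1 − 0.971416)(1 − 0.582749) = 0.988073
Series ([0.988073] and chiller compressor): 0.988073 × 0.895834 = 0.8851

0.8851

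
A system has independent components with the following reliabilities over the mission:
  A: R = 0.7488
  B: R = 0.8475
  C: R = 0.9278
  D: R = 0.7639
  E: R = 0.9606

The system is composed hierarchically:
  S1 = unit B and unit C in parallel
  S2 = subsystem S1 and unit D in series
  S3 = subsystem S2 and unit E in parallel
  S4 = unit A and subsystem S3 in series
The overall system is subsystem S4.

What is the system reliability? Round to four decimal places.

Parallel (B and C): 1 − (1 − 0.847500)(1 − 0.927800) = 0.988990
Series ([0.988990] and D): 0.988990 × 0.763900 = 0.755489
Parallel ([0.755489] and E): 1 − (1 − 0.755489)(1 − 0.960600) = 0.990366
Series (A and [0.990366]): 0.748800 × 0.990366 = 0.7416

0.7416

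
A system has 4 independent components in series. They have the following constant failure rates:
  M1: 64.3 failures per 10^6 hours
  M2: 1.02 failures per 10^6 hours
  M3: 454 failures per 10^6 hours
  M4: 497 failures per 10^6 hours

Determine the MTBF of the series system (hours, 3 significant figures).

Series of exponential components: λ_sys = Σ λ_i
λ_sys = 0.0000643 + 0.00000102 + 0.000454 + 0.000497 = 1.0163e-03 /h
MTBF = 1 / λ_sys = 984 h

984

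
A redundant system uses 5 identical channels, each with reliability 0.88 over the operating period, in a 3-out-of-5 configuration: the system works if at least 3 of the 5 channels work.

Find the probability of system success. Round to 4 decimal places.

0.9857

R = Σ_{i=3}^{5} C(5,i) p^i (1−p)^{5−i} with p = 0.88
C(5,3)·0.88^3·0.12^2 = 0.098132
C(5,4)·0.88^4·0.12^1 = 0.359817
C(5,5)·0.88^5·0.12^0 = 0.527732
Sum = 0.9857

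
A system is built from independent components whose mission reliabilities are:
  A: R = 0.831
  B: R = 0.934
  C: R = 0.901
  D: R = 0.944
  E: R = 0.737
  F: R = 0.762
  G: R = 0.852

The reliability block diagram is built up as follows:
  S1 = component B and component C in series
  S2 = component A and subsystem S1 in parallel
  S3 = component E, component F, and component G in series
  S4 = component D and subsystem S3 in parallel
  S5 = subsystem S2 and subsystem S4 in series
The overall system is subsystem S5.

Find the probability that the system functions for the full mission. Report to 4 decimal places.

0.9448

Series (B and C): 0.934000 × 0.901000 = 0.841534
Parallel (A and [0.841534]): 1 − (1 − 0.831000)(1 − 0.841534) = 0.973219
Series (E, F, and G): 0.737000 × 0.762000 × 0.852000 = 0.478478
Parallel (D and [0.478478]): 1 − (1 − 0.944000)(1 − 0.478478) = 0.970795
Series ([0.973219] and [0.970795]): 0.973219 × 0.970795 = 0.9448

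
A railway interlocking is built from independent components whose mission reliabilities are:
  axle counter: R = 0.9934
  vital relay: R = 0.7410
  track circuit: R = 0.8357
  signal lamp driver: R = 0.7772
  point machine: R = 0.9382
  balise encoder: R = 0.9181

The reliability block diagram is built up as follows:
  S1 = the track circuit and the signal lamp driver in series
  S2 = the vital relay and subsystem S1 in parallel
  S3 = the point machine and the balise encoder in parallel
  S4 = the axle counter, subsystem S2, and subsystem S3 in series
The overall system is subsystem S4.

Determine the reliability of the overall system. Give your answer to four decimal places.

0.8986

Series (track circuit and signal lamp driver): 0.835700 × 0.777200 = 0.649506
Parallel (vital relay and [0.649506]): 1 − (1 − 0.741000)(1 − 0.649506) = 0.909222
Parallel (point machine and balise encoder): 1 − (1 − 0.938200)(1 − 0.918100) = 0.994939
Series (axle counter, [0.909222], and [0.994939]): 0.993400 × 0.909222 × 0.994939 = 0.8986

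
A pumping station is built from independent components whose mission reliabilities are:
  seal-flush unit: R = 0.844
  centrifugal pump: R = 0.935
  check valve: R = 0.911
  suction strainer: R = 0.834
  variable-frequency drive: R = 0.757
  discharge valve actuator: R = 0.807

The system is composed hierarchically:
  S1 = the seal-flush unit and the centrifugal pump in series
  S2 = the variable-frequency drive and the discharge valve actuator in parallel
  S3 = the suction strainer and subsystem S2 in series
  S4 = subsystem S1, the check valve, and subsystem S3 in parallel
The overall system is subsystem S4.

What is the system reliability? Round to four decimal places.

Series (seal-flush unit and centrifugal pump): 0.844000 × 0.935000 = 0.789140
Parallel (variable-frequency drive and discharge valve actuator): 1 − (1 − 0.757000)(1 − 0.807000) = 0.953101
Series (suction strainer and [0.953101]): 0.834000 × 0.953101 = 0.794886
Parallel ([0.789140], check valve, and [0.794886]): 1 − (1 − 0.789140)(1 − 0.911000)(1 − 0.794886) = 0.9962

0.9962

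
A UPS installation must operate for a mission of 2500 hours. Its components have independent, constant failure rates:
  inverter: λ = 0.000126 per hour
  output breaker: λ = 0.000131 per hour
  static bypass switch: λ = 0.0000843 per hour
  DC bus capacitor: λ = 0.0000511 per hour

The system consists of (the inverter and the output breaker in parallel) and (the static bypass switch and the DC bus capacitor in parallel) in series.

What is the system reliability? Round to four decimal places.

R(inverter) = exp(−0.000126 × 2500) = 0.729789
R(output breaker) = exp(−0.000131 × 2500) = 0.720723
R(static bypass switch) = exp(−0.0000843 × 2500) = 0.809977
R(DC bus capacitor) = exp(−0.0000511 × 2500) = 0.880073
Parallel (inverter and output breaker): 1 − (1 − 0.729789)(1 − 0.720723) = 0.924536
Parallel (static bypass switch and DC bus capacitor): 1 − (1 − 0.809977)(1 − 0.880073) = 0.977211
Series ([0.924536] and [0.977211]): 0.924536 × 0.977211 = 0.9035

0.9035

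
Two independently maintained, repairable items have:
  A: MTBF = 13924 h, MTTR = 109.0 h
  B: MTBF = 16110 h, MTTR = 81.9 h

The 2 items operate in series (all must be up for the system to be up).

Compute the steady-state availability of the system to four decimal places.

0.9872

A(A) = MTBF/(MTBF+MTTR) = 13924/(13924+109.0) = 0.992233
A(B) = MTBF/(MTBF+MTTR) = 16110/(16110+81.9) = 0.994942
Series availability: 0.992233 × 0.994942 = 0.9872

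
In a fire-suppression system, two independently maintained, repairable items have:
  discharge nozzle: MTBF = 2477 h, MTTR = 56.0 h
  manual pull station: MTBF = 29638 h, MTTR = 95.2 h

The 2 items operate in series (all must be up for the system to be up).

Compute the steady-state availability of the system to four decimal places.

A(discharge nozzle) = MTBF/(MTBF+MTTR) = 2477/(2477+56.0) = 0.977892
A(manual pull station) = MTBF/(MTBF+MTTR) = 29638/(29638+95.2) = 0.996798
Series availability: 0.977892 × 0.996798 = 0.9748

0.9748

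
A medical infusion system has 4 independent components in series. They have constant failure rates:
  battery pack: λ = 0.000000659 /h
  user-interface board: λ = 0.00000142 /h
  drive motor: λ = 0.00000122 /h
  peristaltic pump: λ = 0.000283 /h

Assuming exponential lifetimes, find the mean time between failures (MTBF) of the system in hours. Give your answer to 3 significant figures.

3490

Series of exponential components: λ_sys = Σ λ_i
λ_sys = 0.000000659 + 0.00000142 + 0.00000122 + 0.000283 = 2.8630e-04 /h
MTBF = 1 / λ_sys = 3490 h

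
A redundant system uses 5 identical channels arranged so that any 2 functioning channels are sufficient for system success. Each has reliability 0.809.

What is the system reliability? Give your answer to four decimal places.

R = Σ_{i=2}^{5} C(5,i) p^i (1−p)^{5−i} with p = 0.809
C(5,2)·0.809^2·0.191^3 = 0.045603
C(5,3)·0.809^3·0.191^2 = 0.193158
C(5,4)·0.809^4·0.191^1 = 0.409070
C(5,5)·0.809^5·0.191^0 = 0.346531
Sum = 0.9944

0.9944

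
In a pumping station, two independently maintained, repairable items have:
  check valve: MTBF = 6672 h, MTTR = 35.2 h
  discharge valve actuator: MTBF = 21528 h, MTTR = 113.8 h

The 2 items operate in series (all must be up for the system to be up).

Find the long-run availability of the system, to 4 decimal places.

0.9895

A(check valve) = MTBF/(MTBF+MTTR) = 6672/(6672+35.2) = 0.994752
A(discharge valve actuator) = MTBF/(MTBF+MTTR) = 21528/(21528+113.8) = 0.994742
Series availability: 0.994752 × 0.994742 = 0.9895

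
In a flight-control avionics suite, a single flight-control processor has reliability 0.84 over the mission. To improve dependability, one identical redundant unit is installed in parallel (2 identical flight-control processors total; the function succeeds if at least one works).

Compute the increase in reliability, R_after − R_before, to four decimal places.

0.1344

R_before = 0.84
R_after = 1 − (1 − 0.84)^2 = 0.9744
ΔR = 0.9744 − 0.84 = 0.1344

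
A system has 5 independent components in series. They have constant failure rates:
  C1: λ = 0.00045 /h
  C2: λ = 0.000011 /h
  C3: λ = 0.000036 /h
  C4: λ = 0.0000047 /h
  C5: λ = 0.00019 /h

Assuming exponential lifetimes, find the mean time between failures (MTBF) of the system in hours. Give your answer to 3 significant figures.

Series of exponential components: λ_sys = Σ λ_i
λ_sys = 0.00045 + 0.000011 + 0.000036 + 0.0000047 + 0.00019 = 6.9170e-04 /h
MTBF = 1 / λ_sys = 1450 h

1450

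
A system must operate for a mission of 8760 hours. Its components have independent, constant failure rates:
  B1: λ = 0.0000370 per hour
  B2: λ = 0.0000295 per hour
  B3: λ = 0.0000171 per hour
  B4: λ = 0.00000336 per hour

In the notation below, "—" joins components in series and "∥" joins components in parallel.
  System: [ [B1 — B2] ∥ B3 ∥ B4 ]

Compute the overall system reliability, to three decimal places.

R(B1) = exp(−0.0000370 × 8760) = 0.72316
R(B2) = exp(−0.0000295 × 8760) = 0.77227
R(B3) = exp(−0.0000171 × 8760) = 0.86088
R(B4) = exp(−0.00000336 × 8760) = 0.97100
Series (B1 and B2): 0.72316 × 0.77227 = 0.55847
Parallel ([0.55847], B3, and B4): 1 − (1 − 0.55847)(1 − 0.86088)(1 − 0.97100) = 0.998

0.998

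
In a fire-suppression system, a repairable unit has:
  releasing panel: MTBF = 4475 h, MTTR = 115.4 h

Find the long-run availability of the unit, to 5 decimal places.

A(releasing panel) = MTBF/(MTBF+MTTR) = 4475/(4475+115.4) = 0.97486

0.97486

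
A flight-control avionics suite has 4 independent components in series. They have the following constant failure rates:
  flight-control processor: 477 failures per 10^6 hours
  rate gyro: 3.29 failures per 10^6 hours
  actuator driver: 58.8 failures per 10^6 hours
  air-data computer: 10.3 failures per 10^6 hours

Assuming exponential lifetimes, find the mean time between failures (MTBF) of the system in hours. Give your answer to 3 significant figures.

1820

Series of exponential components: λ_sys = Σ λ_i
λ_sys = 0.000477 + 0.00000329 + 0.0000588 + 0.0000103 = 5.4939e-04 /h
MTBF = 1 / λ_sys = 1820 h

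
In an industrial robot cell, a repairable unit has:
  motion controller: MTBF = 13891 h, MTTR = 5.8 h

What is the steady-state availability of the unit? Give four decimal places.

A(motion controller) = MTBF/(MTBF+MTTR) = 13891/(13891+5.8) = 0.9996

0.9996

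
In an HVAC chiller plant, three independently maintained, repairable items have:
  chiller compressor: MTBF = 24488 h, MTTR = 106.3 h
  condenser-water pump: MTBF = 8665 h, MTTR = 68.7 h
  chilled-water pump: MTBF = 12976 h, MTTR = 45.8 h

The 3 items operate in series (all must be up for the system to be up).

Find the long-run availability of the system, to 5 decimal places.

A(chiller compressor) = MTBF/(MTBF+MTTR) = 24488/(24488+106.3) = 0.995678
A(condenser-water pump) = MTBF/(MTBF+MTTR) = 8665/(8665+68.7) = 0.992134
A(chilled-water pump) = MTBF/(MTBF+MTTR) = 12976/(12976+45.8) = 0.996483
Series availability: 0.995678 × 0.992134 × 0.996483 = 0.98437

0.98437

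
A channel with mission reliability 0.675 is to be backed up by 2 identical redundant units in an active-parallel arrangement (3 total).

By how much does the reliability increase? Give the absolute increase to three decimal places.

0.291

R_before = 0.675
R_after = 1 − (1 − 0.675)^3 = 0.966
ΔR = 0.966 − 0.675 = 0.291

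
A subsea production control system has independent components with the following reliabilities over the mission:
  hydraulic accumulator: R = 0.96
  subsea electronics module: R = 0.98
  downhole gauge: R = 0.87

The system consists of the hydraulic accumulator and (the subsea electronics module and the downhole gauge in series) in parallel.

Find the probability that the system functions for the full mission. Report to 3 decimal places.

Series (subsea electronics module and downhole gauge): 0.98000 × 0.87000 = 0.85260
Parallel (hydraulic accumulator and [0.85260]): 1 − (1 − 0.96000)(1 − 0.85260) = 0.994

0.994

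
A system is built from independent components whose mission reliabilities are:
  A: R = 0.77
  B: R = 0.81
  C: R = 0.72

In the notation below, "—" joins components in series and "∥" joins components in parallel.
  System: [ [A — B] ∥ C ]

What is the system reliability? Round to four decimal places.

0.8946

Series (A and B): 0.770000 × 0.810000 = 0.623700
Parallel ([0.623700] and C): 1 − (1 − 0.623700)(1 − 0.720000) = 0.8946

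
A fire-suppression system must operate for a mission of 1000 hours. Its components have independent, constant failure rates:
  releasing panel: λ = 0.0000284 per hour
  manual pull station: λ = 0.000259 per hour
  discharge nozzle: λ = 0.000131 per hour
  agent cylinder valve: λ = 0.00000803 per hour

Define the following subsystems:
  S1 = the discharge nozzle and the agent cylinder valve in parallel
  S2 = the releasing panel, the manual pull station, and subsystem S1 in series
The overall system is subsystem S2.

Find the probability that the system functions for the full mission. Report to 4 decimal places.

R(releasing panel) = exp(−0.0000284 × 1000) = 0.971999
R(manual pull station) = exp(−0.000259 × 1000) = 0.771823
R(discharge nozzle) = exp(−0.000131 × 1000) = 0.877218
R(agent cylinder valve) = exp(−0.00000803 × 1000) = 0.992002
Parallel (discharge nozzle and agent cylinder valve): 1 − (1 − 0.877218)(1 − 0.992002) = 0.999018
Series (releasing panel, manual pull station, and [0.999018]): 0.971999 × 0.771823 × 0.999018 = 0.7495

0.7495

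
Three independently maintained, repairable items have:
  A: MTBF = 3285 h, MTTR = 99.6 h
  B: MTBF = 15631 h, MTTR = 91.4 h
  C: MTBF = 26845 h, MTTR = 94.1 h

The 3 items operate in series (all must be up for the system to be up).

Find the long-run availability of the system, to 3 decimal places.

A(A) = MTBF/(MTBF+MTTR) = 3285/(3285+99.6) = 0.970573
A(B) = MTBF/(MTBF+MTTR) = 15631/(15631+91.4) = 0.994187
A(C) = MTBF/(MTBF+MTTR) = 26845/(26845+94.1) = 0.996507
Series availability: 0.970573 × 0.994187 × 0.996507 = 0.962

0.962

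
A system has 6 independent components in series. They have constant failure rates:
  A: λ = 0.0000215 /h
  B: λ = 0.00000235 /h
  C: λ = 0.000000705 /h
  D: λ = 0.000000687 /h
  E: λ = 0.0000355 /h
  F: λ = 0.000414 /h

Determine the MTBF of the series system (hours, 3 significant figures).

2110

Series of exponential components: λ_sys = Σ λ_i
λ_sys = 0.0000215 + 0.00000235 + 0.000000705 + 0.000000687 + 0.0000355 + 0.000414 = 4.7474e-04 /h
MTBF = 1 / λ_sys = 2110 h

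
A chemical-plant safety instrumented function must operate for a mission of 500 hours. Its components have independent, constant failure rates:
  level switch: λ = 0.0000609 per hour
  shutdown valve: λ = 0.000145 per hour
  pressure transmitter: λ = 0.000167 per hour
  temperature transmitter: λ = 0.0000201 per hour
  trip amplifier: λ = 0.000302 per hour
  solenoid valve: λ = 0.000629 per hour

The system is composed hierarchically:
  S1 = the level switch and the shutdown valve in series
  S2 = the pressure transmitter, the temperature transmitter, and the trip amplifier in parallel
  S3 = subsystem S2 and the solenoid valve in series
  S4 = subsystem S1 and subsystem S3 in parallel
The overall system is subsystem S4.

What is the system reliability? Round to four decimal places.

R(level switch) = exp(−0.0000609 × 500) = 0.970009
R(shutdown valve) = exp(−0.000145 × 500) = 0.930066
R(pressure transmitter) = exp(−0.000167 × 500) = 0.919891
R(temperature transmitter) = exp(−0.0000201 × 500) = 0.990000
R(trip amplifier) = exp(−0.000302 × 500) = 0.859848
R(solenoid valve) = exp(−0.000629 × 500) = 0.730154
Series (level switch and shutdown valve): 0.970009 × 0.930066 = 0.902172
Parallel (pressure transmitter, temperature transmitter, and trip amplifier): 1 − (1 − 0.919891)(1 − 0.990000)(1 − 0.859848) = 0.999888
Series ([0.999888] and solenoid valve): 0.999888 × 0.730154 = 0.730072
Parallel ([0.902172] and [0.730072]): 1 − (1 − 0.902172)(1 − 0.730072) = 0.9736

0.9736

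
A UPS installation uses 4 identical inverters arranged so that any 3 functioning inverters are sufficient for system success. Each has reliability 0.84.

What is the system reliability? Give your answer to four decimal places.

0.8772

R = Σ_{i=3}^{4} C(4,i) p^i (1−p)^{4−i} with p = 0.84
C(4,3)·0.84^3·0.16^1 = 0.379331
C(4,4)·0.84^4·0.16^0 = 0.497871
Sum = 0.8772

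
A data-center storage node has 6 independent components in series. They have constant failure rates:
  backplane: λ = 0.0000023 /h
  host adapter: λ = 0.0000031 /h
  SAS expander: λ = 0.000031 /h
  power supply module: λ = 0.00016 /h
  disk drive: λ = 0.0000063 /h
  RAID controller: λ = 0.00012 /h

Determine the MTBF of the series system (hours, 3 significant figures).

Series of exponential components: λ_sys = Σ λ_i
λ_sys = 0.0000023 + 0.0000031 + 0.000031 + 0.00016 + 0.0000063 + 0.00012 = 3.2270e-04 /h
MTBF = 1 / λ_sys = 3100 h

3100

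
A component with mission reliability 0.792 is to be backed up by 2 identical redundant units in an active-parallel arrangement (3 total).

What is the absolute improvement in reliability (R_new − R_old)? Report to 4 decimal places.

R_before = 0.792
R_after = 1 − (1 − 0.792)^3 = 0.9910
ΔR = 0.9910 − 0.792 = 0.1990

0.1990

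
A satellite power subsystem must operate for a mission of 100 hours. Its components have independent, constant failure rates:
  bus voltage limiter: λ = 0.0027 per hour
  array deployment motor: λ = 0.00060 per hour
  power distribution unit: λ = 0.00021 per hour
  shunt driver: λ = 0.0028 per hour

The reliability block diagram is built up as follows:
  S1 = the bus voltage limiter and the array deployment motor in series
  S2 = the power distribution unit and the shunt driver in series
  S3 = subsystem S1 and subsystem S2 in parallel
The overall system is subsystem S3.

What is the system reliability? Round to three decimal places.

R(bus voltage limiter) = exp(−0.0027 × 100) = 0.76338
R(array deployment motor) = exp(−0.00060 × 100) = 0.94176
R(power distribution unit) = exp(−0.00021 × 100) = 0.97922
R(shunt driver) = exp(−0.0028 × 100) = 0.75578
Series (bus voltage limiter and array deployment motor): 0.76338 × 0.94176 = 0.71892
Series (power distribution unit and shunt driver): 0.97922 × 0.75578 = 0.74007
Parallel ([0.71892] and [0.74007]): 1 − (1 − 0.71892)(1 − 0.74007) = 0.927

0.927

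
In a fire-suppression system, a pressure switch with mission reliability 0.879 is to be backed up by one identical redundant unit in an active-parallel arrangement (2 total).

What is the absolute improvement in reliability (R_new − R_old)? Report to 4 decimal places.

0.1064

R_before = 0.879
R_after = 1 − (1 − 0.879)^2 = 0.9854
ΔR = 0.9854 − 0.879 = 0.1064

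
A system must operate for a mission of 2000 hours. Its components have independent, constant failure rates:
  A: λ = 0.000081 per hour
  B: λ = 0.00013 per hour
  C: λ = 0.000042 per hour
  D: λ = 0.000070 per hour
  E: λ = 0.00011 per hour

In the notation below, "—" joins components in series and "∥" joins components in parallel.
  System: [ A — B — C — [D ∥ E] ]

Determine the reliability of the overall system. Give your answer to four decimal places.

0.5873

R(A) = exp(−0.000081 × 2000) = 0.850441
R(B) = exp(−0.00013 × 2000) = 0.771052
R(C) = exp(−0.000042 × 2000) = 0.919431
R(D) = exp(−0.000070 × 2000) = 0.869358
R(E) = exp(−0.00011 × 2000) = 0.802519
Parallel (D and E): 1 − (1 − 0.869358)(1 − 0.802519) = 0.974201
Series (A, B, C, and [0.974201]): 0.850441 × 0.771052 × 0.919431 × 0.974201 = 0.5873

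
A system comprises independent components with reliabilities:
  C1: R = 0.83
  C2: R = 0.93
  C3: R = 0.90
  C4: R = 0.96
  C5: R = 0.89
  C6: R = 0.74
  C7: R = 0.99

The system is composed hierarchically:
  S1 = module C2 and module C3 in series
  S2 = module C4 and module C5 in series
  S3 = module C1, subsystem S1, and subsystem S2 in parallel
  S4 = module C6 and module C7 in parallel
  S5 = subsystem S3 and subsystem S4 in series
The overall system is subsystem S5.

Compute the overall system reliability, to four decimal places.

0.9934

Series (C2 and C3): 0.930000 × 0.900000 = 0.837000
Series (C4 and C5): 0.960000 × 0.890000 = 0.854400
Parallel (C1, [0.837000], and [0.854400]): 1 − (1 − 0.830000)(1 − 0.837000)(1 − 0.854400) = 0.995965
Parallel (C6 and C7): 1 − (1 − 0.740000)(1 − 0.990000) = 0.997400
Series ([0.995965] and [0.997400]): 0.995965 × 0.997400 = 0.9934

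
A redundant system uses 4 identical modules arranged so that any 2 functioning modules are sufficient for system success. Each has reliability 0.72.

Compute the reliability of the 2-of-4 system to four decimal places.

R = Σ_{i=2}^{4} C(4,i) p^i (1−p)^{4−i} with p = 0.72
C(4,2)·0.72^2·0.28^2 = 0.243855
C(4,3)·0.72^3·0.28^1 = 0.418038
C(4,4)·0.72^4·0.28^0 = 0.268739
Sum = 0.9306

0.9306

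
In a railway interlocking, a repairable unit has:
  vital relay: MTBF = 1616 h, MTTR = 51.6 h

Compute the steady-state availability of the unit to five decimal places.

A(vital relay) = MTBF/(MTBF+MTTR) = 1616/(1616+51.6) = 0.96906

0.96906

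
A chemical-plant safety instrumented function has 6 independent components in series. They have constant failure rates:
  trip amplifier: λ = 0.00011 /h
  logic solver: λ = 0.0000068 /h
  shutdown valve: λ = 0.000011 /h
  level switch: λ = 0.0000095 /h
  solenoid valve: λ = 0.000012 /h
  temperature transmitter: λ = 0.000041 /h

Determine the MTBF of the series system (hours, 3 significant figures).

5250

Series of exponential components: λ_sys = Σ λ_i
λ_sys = 0.00011 + 0.0000068 + 0.000011 + 0.0000095 + 0.000012 + 0.000041 = 1.9030e-04 /h
MTBF = 1 / λ_sys = 5250 h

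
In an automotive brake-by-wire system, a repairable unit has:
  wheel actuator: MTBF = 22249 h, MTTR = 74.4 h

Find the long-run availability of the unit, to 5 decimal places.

0.99667

A(wheel actuator) = MTBF/(MTBF+MTTR) = 22249/(22249+74.4) = 0.99667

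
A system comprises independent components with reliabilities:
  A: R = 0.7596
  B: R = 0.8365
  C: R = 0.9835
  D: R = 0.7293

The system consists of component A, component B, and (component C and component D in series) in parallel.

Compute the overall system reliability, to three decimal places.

Series (C and D): 0.98350 × 0.72930 = 0.71727
Parallel (A, B, and [0.71727]): 1 − (1 − 0.75960)(1 − 0.83650)(1 − 0.71727) = 0.989

0.989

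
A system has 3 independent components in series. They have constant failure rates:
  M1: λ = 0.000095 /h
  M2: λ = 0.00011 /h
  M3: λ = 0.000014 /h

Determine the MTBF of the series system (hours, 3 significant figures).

Series of exponential components: λ_sys = Σ λ_i
λ_sys = 0.000095 + 0.00011 + 0.000014 = 2.1900e-04 /h
MTBF = 1 / λ_sys = 4570 h

4570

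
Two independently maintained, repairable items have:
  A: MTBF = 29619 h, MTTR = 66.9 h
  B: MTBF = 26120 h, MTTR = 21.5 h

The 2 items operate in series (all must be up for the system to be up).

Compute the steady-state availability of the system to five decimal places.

0.99693

A(A) = MTBF/(MTBF+MTTR) = 29619/(29619+66.9) = 0.997746
A(B) = MTBF/(MTBF+MTTR) = 26120/(26120+21.5) = 0.999178
Series availability: 0.997746 × 0.999178 = 0.99693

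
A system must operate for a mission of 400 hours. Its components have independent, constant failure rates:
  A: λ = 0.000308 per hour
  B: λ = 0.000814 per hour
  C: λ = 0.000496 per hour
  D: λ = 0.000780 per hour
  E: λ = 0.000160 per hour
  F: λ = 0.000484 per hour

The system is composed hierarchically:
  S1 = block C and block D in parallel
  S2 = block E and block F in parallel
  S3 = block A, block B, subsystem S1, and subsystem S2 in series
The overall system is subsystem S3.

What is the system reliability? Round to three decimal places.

0.601

R(A) = exp(−0.000308 × 400) = 0.88409
R(B) = exp(−0.000814 × 400) = 0.72209
R(C) = exp(−0.000496 × 400) = 0.82004
R(D) = exp(−0.000780 × 400) = 0.73198
R(E) = exp(−0.000160 × 400) = 0.93800
R(F) = exp(−0.000484 × 400) = 0.82399
Parallel (C and D): 1 − (1 − 0.82004)(1 − 0.73198) = 0.95177
Parallel (E and F): 1 − (1 − 0.93800)(1 − 0.82399) = 0.98909
Series (A, B, [0.95177], and [0.98909]): 0.88409 × 0.72209 × 0.95177 × 0.98909 = 0.601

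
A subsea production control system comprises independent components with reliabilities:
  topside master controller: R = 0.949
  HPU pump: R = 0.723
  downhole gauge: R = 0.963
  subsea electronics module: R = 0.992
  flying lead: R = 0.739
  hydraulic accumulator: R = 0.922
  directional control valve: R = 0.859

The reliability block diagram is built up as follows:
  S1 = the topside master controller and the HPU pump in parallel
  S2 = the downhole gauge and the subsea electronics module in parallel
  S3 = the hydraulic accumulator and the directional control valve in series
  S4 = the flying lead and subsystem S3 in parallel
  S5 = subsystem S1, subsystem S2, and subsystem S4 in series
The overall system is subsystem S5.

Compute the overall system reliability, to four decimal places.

Parallel (topside master controller and HPU pump): 1 − (1 − 0.949000)(1 − 0.723000) = 0.985873
Parallel (downhole gauge and subsea electronics module): 1 − (1 − 0.963000)(1 − 0.992000) = 0.999704
Series (hydraulic accumulator and directional control valve): 0.922000 × 0.859000 = 0.791998
Parallel (flying lead and [0.791998]): 1 − (1 − 0.739000)(1 − 0.791998) = 0.945711
Series ([0.985873], [0.999704], and [0.945711]): 0.985873 × 0.999704 × 0.945711 = 0.9321

0.9321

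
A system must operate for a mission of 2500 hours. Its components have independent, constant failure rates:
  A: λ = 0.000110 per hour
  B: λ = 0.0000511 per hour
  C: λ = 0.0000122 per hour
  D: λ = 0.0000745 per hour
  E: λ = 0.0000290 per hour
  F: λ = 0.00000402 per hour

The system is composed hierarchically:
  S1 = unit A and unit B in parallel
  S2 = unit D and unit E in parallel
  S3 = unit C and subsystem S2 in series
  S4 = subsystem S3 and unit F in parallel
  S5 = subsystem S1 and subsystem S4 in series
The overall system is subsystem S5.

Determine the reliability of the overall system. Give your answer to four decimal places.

R(A) = exp(−0.000110 × 2500) = 0.759572
R(B) = exp(−0.0000511 × 2500) = 0.880073
R(C) = exp(−0.0000122 × 2500) = 0.969960
R(D) = exp(−0.0000745 × 2500) = 0.830066
R(E) = exp(−0.0000290 × 2500) = 0.930066
R(F) = exp(−0.00000402 × 2500) = 0.990000
Parallel (A and B): 1 − (1 − 0.759572)(1 − 0.880073) = 0.971166
Parallel (D and E): 1 − (1 − 0.830066)(1 − 0.930066) = 0.988116
Series (C and [0.988116]): 0.969960 × 0.988116 = 0.958433
Parallel ([0.958433] and F): 1 − (1 − 0.958433)(1 − 0.990000) = 0.999584
Series ([0.971166] and [0.999584]): 0.971166 × 0.999584 = 0.9708

0.9708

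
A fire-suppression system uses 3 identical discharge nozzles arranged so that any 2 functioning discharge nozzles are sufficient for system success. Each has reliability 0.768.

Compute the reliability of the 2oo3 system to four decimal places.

0.8635

R = Σ_{i=2}^{3} C(3,i) p^i (1−p)^{3−i} with p = 0.768
C(3,2)·0.768^2·0.232^1 = 0.410518
C(3,3)·0.768^3·0.232^0 = 0.452985
Sum = 0.8635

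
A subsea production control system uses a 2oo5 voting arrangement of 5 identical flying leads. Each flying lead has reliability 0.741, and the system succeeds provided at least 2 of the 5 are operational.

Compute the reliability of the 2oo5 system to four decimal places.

R = Σ_{i=2}^{5} C(5,i) p^i (1−p)^{5−i} with p = 0.741
C(5,2)·0.741^2·0.259^3 = 0.095397
C(5,3)·0.741^3·0.259^2 = 0.272932
C(5,4)·0.741^4·0.259^1 = 0.390429
C(5,5)·0.741^5·0.259^0 = 0.223404
Sum = 0.9822

0.9822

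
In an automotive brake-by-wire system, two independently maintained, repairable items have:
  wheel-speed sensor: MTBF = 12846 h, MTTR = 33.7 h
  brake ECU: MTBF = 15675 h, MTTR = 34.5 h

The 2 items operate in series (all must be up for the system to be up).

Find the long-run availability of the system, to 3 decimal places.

0.995

A(wheel-speed sensor) = MTBF/(MTBF+MTTR) = 12846/(12846+33.7) = 0.997383
A(brake ECU) = MTBF/(MTBF+MTTR) = 15675/(15675+34.5) = 0.997804
Series availability: 0.997383 × 0.997804 = 0.995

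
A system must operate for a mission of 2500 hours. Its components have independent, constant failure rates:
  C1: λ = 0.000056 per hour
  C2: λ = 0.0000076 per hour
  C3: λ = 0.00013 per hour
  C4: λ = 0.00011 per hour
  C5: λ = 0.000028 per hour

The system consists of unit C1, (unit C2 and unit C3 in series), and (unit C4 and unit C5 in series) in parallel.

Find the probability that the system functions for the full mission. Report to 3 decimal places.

0.989

R(C1) = exp(−0.000056 × 2500) = 0.86936
R(C2) = exp(−0.0000076 × 2500) = 0.98118
R(C3) = exp(−0.00013 × 2500) = 0.72253
R(C4) = exp(−0.00011 × 2500) = 0.75957
R(C5) = exp(−0.000028 × 2500) = 0.93239
Series (C2 and C3): 0.98118 × 0.72253 = 0.70893
Series (C4 and C5): 0.75957 × 0.93239 = 0.70822
Parallel (C1, [0.70893], and [0.70822]): 1 − (1 − 0.86936)(1 − 0.70893)(1 − 0.70822) = 0.989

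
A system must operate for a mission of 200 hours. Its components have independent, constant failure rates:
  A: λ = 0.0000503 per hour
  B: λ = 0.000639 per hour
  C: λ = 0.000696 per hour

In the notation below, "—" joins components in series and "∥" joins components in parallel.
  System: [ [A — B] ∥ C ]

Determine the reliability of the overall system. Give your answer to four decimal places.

0.9833

R(A) = exp(−0.0000503 × 200) = 0.989990
R(B) = exp(−0.000639 × 200) = 0.880029
R(C) = exp(−0.000696 × 200) = 0.870054
Series (A and B): 0.989990 × 0.880029 = 0.871220
Parallel ([0.871220] and C): 1 − (1 − 0.871220)(1 − 0.870054) = 0.9833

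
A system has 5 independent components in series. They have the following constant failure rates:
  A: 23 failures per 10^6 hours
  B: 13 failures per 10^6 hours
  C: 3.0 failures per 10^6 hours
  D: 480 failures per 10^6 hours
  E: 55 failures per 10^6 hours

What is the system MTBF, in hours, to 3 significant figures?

1740

Series of exponential components: λ_sys = Σ λ_i
λ_sys = 0.000023 + 0.000013 + 0.0000030 + 0.00048 + 0.000055 = 5.7400e-04 /h
MTBF = 1 / λ_sys = 1740 h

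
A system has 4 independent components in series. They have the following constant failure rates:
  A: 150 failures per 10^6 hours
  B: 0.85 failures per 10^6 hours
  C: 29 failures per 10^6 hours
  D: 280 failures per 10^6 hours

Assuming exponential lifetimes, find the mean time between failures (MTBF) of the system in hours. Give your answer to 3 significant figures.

2170

Series of exponential components: λ_sys = Σ λ_i
λ_sys = 0.00015 + 0.00000085 + 0.000029 + 0.00028 = 4.5985e-04 /h
MTBF = 1 / λ_sys = 2170 h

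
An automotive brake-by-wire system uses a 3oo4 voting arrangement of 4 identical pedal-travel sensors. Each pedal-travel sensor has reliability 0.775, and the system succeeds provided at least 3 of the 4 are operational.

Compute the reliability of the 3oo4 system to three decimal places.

0.780

R = Σ_{i=3}^{4} C(4,i) p^i (1−p)^{4−i} with p = 0.775
C(4,3)·0.775^3·0.225^1 = 0.41894
C(4,4)·0.775^4·0.225^0 = 0.36075
Sum = 0.780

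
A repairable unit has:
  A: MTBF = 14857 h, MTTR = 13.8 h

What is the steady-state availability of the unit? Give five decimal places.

A(A) = MTBF/(MTBF+MTTR) = 14857/(14857+13.8) = 0.99907

0.99907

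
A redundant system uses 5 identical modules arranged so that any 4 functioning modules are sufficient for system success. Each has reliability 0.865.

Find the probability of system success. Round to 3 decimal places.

0.862

R = Σ_{i=4}^{5} C(5,i) p^i (1−p)^{5−i} with p = 0.865
C(5,4)·0.865^4·0.135^1 = 0.37789
C(5,5)·0.865^5·0.135^0 = 0.48426
Sum = 0.862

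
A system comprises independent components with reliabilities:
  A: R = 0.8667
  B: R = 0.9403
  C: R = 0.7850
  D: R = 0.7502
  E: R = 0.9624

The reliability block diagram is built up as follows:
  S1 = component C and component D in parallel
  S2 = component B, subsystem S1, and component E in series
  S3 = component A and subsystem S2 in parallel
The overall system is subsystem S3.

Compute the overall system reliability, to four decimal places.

0.9809

Parallel (C and D): 1 − (1 − 0.785000)(1 − 0.750200) = 0.946293
Series (B, [0.946293], and E): 0.940300 × 0.946293 × 0.962400 = 0.856343
Parallel (A and [0.856343]): 1 − (1 − 0.866700)(1 − 0.856343) = 0.9809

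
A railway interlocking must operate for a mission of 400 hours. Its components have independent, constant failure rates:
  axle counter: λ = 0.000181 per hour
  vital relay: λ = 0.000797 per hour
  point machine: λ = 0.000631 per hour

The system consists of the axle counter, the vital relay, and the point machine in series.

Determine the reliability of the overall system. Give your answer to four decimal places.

0.5254

R(axle counter) = exp(−0.000181 × 400) = 0.930159
R(vital relay) = exp(−0.000797 × 400) = 0.727021
R(point machine) = exp(−0.000631 × 400) = 0.776934
Series (axle counter, vital relay, and point machine): 0.930159 × 0.727021 × 0.776934 = 0.5254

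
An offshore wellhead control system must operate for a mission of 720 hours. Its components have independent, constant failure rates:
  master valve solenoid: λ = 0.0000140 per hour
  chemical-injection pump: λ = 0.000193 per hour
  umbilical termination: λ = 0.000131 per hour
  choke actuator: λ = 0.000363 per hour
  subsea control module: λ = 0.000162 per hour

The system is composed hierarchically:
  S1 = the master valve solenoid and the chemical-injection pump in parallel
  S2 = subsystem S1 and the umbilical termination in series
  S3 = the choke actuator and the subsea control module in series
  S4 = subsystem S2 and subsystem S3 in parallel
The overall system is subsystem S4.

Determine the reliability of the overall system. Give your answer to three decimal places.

R(master valve solenoid) = exp(−0.0000140 × 720) = 0.98997
R(chemical-injection pump) = exp(−0.000193 × 720) = 0.87026
R(umbilical termination) = exp(−0.000131 × 720) = 0.90999
R(choke actuator) = exp(−0.000363 × 720) = 0.77000
R(subsea control module) = exp(−0.000162 × 720) = 0.88991
Parallel (master valve solenoid and chemical-injection pump): 1 − (1 − 0.98997)(1 − 0.87026) = 0.99870
Series ([0.99870] and umbilical termination): 0.99870 × 0.90999 = 0.90881
Series (choke actuator and subsea control module): 0.77000 × 0.88991 = 0.68523
Parallel ([0.90881] and [0.68523]): 1 − (1 − 0.90881)(1 − 0.68523) = 0.971

0.971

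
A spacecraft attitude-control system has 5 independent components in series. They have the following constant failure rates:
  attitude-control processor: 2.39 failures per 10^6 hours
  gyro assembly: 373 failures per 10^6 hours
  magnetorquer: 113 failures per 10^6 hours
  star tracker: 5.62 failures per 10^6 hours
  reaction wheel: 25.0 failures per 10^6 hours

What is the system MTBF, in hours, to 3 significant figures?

1930

Series of exponential components: λ_sys = Σ λ_i
λ_sys = 0.00000239 + 0.000373 + 0.000113 + 0.00000562 + 0.0000250 = 5.1901e-04 /h
MTBF = 1 / λ_sys = 1930 h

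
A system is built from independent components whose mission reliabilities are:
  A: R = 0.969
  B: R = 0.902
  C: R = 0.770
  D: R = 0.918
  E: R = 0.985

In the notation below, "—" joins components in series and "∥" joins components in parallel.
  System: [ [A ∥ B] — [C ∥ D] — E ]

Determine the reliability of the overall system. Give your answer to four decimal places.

Parallel (A and B): 1 − (1 − 0.969000)(1 − 0.902000) = 0.996962
Parallel (C and D): 1 − (1 − 0.770000)(1 − 0.918000) = 0.981140
Series ([0.996962], [0.981140], and E): 0.996962 × 0.981140 × 0.985000 = 0.9635

0.9635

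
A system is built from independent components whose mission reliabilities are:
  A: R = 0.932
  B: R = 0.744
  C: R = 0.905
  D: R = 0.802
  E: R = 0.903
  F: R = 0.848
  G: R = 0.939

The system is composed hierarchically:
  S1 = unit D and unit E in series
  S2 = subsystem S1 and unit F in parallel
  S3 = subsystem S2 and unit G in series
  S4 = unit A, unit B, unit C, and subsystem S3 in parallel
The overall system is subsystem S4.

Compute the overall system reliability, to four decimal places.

Series (D and E): 0.802000 × 0.903000 = 0.724206
Parallel ([0.724206] and F): 1 − (1 − 0.724206)(1 − 0.848000) = 0.958079
Series ([0.958079] and G): 0.958079 × 0.939000 = 0.899636
Parallel (A, B, C, and [0.899636]): 1 − (1 − 0.932000)(1 − 0.744000)(1 − 0.905000)(1 − 0.899636) = 0.9998

0.9998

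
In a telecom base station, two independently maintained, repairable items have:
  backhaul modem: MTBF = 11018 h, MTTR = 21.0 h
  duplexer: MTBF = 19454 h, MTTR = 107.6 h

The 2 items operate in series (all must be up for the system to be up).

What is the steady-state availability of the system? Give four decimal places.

A(backhaul modem) = MTBF/(MTBF+MTTR) = 11018/(11018+21.0) = 0.998098
A(duplexer) = MTBF/(MTBF+MTTR) = 19454/(19454+107.6) = 0.994499
Series availability: 0.998098 × 0.994499 = 0.9926

0.9926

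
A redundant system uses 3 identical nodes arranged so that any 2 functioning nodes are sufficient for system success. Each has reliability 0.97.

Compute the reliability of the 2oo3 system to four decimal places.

0.9974

R = Σ_{i=2}^{3} C(3,i) p^i (1−p)^{3−i} with p = 0.97
C(3,2)·0.97^2·0.03^1 = 0.084681
C(3,3)·0.97^3·0.03^0 = 0.912673
Sum = 0.9974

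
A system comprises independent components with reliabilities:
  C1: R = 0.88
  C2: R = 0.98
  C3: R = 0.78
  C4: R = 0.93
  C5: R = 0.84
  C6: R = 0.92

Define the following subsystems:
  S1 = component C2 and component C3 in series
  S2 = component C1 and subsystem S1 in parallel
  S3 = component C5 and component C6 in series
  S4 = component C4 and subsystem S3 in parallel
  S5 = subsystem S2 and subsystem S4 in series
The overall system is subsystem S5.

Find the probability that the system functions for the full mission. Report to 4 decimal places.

0.9563

Series (C2 and C3): 0.980000 × 0.780000 = 0.764400
Parallel (C1 and [0.764400]): 1 − (1 − 0.880000)(1 − 0.764400) = 0.971728
Series (C5 and C6): 0.840000 × 0.920000 = 0.772800
Parallel (C4 and [0.772800]): 1 − (1 − 0.930000)(1 − 0.772800) = 0.984096
Series ([0.971728] and [0.984096]): 0.971728 × 0.984096 = 0.9563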